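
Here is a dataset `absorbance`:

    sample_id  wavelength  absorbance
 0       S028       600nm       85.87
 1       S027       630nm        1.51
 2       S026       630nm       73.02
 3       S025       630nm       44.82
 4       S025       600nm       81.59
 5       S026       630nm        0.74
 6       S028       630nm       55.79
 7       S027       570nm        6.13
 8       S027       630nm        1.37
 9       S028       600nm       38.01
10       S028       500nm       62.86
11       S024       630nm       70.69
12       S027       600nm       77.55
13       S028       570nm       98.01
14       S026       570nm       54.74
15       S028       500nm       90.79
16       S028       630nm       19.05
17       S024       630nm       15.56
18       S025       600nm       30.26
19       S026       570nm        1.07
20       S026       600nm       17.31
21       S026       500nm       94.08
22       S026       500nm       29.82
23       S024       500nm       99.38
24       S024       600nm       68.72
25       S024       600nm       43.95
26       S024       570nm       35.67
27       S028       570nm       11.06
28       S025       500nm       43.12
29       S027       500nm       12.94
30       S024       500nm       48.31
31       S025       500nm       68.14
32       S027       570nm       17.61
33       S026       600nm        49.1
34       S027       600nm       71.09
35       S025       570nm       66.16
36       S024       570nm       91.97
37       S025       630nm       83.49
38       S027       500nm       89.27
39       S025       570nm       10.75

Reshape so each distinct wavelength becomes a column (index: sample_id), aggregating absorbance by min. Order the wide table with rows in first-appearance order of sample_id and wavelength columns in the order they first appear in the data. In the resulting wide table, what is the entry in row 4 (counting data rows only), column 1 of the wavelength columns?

With rows in first-appearance order of sample_id, row 4 is sample_id=S025. wavelength columns in first-appearance order: 600nm, 630nm, 570nm, 500nm; column 1 is 600nm.
Long rows with sample_id=S025, wavelength=600nm: min(81.59, 30.26) = 30.26.

30.26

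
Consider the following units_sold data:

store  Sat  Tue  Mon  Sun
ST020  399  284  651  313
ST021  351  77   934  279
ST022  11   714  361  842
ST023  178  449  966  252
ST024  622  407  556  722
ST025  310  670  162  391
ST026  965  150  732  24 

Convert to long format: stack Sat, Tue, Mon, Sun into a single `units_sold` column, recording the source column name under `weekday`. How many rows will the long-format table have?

28

7 store values × 4 melted columns = 28 rows.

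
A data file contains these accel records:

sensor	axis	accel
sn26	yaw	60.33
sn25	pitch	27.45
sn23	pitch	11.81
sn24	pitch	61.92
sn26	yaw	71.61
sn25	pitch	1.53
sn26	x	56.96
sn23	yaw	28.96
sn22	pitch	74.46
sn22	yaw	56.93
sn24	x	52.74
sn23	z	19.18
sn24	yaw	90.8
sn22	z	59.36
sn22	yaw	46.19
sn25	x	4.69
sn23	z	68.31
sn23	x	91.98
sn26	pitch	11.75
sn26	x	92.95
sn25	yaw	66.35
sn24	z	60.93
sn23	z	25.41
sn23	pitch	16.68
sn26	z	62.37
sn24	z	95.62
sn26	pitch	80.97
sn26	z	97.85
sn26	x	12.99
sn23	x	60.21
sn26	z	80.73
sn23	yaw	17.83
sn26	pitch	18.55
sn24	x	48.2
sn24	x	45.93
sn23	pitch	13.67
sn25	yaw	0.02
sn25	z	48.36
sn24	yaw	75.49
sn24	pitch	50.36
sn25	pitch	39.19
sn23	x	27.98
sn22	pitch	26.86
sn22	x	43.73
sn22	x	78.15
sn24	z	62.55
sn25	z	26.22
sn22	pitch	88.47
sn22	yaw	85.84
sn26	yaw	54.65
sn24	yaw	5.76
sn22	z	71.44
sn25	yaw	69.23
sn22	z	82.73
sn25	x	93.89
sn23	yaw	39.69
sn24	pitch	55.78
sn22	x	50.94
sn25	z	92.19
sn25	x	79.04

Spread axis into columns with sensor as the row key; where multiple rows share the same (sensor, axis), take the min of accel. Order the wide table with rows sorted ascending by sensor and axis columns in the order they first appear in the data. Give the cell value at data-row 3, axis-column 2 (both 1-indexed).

50.36

With rows sorted ascending by sensor, row 3 is sensor=sn24. axis columns in first-appearance order: yaw, pitch, x, z; column 2 is pitch.
Long rows with sensor=sn24, axis=pitch: min(61.92, 50.36, 55.78) = 50.36.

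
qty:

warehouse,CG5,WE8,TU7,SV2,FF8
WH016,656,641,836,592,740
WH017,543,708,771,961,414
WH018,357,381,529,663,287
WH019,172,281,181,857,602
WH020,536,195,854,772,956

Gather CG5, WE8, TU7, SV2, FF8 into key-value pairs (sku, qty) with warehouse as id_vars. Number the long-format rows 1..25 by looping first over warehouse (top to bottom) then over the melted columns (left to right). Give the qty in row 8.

771

25 rows total (5 × 5). Row 8: index ⌊(8-1)/5⌋ = 1 into warehouse → WH017; (8-1) mod 5 = 2 into the melted columns → TU7.
So row 8 is (WH017, TU7, 771); qty = 771.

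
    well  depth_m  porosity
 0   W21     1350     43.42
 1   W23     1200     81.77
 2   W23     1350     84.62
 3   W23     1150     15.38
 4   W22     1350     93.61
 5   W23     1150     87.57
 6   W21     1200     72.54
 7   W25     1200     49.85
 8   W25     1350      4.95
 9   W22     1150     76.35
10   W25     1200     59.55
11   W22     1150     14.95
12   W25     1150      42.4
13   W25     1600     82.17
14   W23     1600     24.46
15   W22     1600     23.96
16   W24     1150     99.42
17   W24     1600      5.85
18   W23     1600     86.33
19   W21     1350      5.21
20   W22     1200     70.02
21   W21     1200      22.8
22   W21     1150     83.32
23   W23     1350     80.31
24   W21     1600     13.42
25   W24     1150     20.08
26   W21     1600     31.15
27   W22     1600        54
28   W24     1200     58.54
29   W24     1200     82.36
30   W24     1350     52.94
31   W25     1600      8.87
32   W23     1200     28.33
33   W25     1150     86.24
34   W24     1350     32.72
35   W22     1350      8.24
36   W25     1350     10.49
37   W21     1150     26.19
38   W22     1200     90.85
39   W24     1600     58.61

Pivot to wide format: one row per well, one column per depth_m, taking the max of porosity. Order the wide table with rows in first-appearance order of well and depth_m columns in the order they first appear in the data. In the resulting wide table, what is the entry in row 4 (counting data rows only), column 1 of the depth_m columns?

With rows in first-appearance order of well, row 4 is well=W25. depth_m columns in first-appearance order: 1350, 1200, 1150, 1600; column 1 is 1350.
Long rows with well=W25, depth_m=1350: max(4.95, 10.49) = 10.49.

10.49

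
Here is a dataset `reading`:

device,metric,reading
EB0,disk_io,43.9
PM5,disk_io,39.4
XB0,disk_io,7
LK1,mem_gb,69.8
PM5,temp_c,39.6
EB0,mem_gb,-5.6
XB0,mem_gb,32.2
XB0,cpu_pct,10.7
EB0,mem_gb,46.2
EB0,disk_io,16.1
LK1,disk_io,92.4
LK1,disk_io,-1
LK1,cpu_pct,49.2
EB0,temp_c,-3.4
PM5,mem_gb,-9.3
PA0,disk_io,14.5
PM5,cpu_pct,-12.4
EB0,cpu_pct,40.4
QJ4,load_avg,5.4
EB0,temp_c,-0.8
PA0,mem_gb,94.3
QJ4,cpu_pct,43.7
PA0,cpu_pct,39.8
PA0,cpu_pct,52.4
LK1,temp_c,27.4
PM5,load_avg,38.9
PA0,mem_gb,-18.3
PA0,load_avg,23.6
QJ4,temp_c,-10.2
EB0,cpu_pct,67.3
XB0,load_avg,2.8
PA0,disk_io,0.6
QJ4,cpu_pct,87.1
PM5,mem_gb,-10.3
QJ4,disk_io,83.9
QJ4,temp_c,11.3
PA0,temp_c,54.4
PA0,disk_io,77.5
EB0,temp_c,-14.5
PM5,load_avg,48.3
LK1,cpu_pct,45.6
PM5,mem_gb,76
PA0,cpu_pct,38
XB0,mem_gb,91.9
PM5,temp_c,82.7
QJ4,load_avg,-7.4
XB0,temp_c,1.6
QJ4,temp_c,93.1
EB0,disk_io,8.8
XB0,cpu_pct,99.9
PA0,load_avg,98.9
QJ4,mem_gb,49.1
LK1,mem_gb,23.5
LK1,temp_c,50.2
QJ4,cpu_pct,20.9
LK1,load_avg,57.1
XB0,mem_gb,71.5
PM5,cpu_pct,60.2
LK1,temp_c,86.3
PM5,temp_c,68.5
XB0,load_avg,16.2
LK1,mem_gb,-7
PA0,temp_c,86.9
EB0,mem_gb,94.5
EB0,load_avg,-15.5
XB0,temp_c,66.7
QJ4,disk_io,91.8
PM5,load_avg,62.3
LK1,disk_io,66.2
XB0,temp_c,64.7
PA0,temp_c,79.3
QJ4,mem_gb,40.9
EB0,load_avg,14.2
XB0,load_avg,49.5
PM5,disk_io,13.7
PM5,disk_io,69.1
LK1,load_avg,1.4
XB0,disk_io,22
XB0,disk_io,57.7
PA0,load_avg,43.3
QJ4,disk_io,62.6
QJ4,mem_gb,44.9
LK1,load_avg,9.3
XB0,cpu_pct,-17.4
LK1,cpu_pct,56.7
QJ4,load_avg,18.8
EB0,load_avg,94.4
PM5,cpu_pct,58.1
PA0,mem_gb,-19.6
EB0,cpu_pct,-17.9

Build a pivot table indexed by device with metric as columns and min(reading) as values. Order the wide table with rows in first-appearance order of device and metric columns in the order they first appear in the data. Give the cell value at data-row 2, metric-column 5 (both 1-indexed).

38.9

With rows in first-appearance order of device, row 2 is device=PM5. metric columns in first-appearance order: disk_io, mem_gb, temp_c, cpu_pct, load_avg; column 5 is load_avg.
Long rows with device=PM5, metric=load_avg: min(38.9, 48.3, 62.3) = 38.9.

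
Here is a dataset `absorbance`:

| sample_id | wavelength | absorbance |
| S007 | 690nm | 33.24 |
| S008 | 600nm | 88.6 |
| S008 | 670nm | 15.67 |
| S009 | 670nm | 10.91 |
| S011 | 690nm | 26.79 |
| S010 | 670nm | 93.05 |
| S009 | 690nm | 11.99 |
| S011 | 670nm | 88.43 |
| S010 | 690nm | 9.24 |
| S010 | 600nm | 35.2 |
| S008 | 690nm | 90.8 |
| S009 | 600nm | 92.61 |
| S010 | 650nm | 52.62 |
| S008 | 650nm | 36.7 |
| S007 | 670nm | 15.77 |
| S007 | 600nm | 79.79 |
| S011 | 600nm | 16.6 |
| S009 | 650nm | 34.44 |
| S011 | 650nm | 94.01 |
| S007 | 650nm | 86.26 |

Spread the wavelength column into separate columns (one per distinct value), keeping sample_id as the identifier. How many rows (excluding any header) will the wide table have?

5

5 distinct sample_id values → 5 rows.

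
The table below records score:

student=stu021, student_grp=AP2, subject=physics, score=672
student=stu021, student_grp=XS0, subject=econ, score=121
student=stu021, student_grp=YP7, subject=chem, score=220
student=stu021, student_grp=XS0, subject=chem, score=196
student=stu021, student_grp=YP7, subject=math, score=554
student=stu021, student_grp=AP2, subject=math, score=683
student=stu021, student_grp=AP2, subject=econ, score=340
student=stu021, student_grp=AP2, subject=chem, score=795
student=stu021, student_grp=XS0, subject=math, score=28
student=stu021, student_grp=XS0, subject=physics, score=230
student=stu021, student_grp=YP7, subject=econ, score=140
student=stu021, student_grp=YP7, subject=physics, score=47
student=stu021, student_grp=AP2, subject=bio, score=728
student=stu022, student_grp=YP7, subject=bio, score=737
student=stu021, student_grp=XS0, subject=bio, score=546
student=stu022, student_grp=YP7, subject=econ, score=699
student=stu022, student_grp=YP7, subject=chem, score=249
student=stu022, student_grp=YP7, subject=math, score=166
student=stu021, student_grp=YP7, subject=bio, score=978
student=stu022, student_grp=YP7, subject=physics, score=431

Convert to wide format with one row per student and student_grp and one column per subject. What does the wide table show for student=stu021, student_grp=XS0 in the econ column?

Wide layout: rows indexed by student and student_grp, columns are the 5 distinct subject values (physics, econ, chem, math, bio).
Cell (student=stu021, student_grp=XS0, subject=econ) draws from the long row where student=stu021, student_grp=XS0 and subject=econ, which has score=121.

121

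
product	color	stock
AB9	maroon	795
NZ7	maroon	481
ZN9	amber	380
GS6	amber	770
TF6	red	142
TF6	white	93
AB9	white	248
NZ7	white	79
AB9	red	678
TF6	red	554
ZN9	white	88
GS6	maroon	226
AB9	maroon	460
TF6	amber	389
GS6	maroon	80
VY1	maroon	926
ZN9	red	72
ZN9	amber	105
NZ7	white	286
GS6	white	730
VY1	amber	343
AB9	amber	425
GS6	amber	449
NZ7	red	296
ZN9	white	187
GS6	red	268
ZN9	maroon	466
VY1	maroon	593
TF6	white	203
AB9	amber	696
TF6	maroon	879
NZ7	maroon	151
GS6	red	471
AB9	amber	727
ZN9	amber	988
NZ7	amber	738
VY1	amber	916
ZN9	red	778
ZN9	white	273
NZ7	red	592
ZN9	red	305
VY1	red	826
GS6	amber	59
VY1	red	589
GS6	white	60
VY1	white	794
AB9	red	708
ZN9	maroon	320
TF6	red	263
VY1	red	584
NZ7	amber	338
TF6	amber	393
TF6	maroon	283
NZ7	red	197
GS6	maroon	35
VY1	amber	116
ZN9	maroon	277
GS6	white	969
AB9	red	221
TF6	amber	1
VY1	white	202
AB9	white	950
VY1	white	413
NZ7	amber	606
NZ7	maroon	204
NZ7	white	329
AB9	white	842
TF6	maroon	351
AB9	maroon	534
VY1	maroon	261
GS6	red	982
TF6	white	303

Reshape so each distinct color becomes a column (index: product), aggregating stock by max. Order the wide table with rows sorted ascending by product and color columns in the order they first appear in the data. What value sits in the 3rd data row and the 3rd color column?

With rows sorted ascending by product, row 3 is product=NZ7. color columns in first-appearance order: maroon, amber, red, white; column 3 is red.
Long rows with product=NZ7, color=red: max(296, 592, 197) = 592.

592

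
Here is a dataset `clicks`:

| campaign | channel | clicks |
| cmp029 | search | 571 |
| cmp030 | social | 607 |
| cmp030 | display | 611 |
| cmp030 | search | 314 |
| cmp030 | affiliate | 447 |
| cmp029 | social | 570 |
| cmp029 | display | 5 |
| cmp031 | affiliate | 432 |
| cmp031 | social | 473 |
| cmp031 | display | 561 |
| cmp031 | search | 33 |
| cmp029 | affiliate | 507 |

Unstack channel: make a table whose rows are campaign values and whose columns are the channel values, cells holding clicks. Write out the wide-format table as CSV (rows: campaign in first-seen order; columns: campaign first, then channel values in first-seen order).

Columns: campaign plus the 4 distinct channel values (search, social, display, affiliate).
For example, row cmp029 column search takes clicks=571 from the long row (cmp029, search).

campaign,search,social,display,affiliate
cmp029,571,570,5,507
cmp030,314,607,611,447
cmp031,33,473,561,432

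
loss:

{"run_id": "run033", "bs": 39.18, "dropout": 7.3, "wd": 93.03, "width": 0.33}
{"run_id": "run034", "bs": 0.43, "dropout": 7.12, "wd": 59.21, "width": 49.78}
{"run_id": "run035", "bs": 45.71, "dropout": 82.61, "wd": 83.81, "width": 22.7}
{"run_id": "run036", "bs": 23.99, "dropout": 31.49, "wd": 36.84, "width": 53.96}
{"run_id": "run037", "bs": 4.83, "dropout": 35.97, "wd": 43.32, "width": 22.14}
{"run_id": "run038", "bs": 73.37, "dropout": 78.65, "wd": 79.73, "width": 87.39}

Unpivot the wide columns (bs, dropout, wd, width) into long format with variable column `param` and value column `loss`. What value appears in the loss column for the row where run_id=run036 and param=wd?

Unpivoting turns each (run_id, wide-column) pair into one long row.
The wide cell at row run036, column wd holds 36.84, so the long row (run036, wd) has loss=36.84.

36.84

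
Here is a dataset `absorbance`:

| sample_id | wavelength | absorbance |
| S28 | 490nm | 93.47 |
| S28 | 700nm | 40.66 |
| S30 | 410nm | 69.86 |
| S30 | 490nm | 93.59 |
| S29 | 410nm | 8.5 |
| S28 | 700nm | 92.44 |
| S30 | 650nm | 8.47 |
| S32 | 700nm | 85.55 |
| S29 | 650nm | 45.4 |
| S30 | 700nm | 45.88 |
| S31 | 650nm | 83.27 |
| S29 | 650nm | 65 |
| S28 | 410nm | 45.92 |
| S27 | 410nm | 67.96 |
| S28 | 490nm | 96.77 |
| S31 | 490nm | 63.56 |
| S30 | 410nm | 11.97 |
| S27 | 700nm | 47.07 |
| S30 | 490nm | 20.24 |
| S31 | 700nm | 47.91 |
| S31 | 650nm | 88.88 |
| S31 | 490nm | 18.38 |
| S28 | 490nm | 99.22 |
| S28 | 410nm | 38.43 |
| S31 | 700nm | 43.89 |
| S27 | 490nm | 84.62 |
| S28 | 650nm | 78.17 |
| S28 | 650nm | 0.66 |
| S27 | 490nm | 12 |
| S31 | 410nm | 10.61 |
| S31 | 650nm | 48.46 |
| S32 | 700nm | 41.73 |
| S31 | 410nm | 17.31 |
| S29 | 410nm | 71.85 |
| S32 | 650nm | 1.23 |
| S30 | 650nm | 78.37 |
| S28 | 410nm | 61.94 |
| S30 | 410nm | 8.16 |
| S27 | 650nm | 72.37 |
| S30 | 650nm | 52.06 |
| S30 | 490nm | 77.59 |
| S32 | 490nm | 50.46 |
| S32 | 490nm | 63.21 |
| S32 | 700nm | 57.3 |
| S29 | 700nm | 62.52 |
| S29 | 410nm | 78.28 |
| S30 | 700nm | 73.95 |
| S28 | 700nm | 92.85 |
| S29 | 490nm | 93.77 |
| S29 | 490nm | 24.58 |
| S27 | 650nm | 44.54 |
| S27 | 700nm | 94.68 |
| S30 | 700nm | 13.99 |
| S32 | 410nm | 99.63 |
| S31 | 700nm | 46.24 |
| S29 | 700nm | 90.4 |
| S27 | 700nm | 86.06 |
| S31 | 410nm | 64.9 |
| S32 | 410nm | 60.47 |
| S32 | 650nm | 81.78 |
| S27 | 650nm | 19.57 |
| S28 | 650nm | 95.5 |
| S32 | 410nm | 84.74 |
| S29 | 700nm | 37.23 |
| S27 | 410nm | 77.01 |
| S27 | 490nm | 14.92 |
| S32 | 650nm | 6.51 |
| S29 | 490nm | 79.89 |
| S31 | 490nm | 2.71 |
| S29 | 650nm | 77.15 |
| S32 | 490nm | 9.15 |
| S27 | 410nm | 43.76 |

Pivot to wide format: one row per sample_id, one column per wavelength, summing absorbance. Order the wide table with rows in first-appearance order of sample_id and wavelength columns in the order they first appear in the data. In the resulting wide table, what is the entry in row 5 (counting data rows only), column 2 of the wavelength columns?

138.04

With rows in first-appearance order of sample_id, row 5 is sample_id=S31. wavelength columns in first-appearance order: 490nm, 700nm, 410nm, 650nm; column 2 is 700nm.
Long rows with sample_id=S31, wavelength=700nm: 47.91 + 43.89 + 46.24 = 138.04.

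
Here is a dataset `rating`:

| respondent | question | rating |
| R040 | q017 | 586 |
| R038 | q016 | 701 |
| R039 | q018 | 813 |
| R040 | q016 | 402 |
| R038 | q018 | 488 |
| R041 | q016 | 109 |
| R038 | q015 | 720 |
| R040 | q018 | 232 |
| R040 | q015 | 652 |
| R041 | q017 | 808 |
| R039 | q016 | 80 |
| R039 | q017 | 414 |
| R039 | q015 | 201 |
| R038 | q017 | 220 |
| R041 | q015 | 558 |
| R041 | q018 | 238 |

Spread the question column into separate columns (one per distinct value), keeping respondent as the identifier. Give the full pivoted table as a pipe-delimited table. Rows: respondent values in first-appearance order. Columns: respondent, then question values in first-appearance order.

| respondent | q017 | q016 | q018 | q015 |
| R040 | 586 | 402 | 232 | 652 |
| R038 | 220 | 701 | 488 | 720 |
| R039 | 414 | 80 | 813 | 201 |
| R041 | 808 | 109 | 238 | 558 |

Columns: respondent plus the 4 distinct question values (q017, q016, q018, q015).
For example, row R040 column q017 takes rating=586 from the long row (R040, q017).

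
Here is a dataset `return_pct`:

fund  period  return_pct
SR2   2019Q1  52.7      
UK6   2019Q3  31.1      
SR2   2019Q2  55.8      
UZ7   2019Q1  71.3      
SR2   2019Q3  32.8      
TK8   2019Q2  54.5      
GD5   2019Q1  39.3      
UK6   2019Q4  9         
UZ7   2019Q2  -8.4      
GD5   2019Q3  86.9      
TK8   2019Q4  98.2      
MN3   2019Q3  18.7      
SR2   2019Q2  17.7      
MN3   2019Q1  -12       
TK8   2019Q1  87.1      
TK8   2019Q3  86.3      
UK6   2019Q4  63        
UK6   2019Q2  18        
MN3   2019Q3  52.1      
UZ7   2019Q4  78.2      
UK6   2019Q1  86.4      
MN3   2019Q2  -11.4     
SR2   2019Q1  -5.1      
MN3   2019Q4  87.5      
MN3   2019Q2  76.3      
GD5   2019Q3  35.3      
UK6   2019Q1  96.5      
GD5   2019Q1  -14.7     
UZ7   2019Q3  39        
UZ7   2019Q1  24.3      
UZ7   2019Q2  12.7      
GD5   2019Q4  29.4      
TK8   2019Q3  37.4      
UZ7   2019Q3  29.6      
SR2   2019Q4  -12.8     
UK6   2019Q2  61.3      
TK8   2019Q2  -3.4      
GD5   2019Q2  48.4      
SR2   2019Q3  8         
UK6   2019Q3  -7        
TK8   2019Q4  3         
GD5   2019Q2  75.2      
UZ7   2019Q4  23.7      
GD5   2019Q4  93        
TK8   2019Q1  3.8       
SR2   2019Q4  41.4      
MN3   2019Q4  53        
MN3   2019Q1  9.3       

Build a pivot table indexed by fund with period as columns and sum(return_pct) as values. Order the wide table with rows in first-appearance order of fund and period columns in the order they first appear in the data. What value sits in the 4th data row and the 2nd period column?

With rows in first-appearance order of fund, row 4 is fund=TK8. period columns in first-appearance order: 2019Q1, 2019Q3, 2019Q2, 2019Q4; column 2 is 2019Q3.
Long rows with fund=TK8, period=2019Q3: 86.3 + 37.4 = 123.7.

123.7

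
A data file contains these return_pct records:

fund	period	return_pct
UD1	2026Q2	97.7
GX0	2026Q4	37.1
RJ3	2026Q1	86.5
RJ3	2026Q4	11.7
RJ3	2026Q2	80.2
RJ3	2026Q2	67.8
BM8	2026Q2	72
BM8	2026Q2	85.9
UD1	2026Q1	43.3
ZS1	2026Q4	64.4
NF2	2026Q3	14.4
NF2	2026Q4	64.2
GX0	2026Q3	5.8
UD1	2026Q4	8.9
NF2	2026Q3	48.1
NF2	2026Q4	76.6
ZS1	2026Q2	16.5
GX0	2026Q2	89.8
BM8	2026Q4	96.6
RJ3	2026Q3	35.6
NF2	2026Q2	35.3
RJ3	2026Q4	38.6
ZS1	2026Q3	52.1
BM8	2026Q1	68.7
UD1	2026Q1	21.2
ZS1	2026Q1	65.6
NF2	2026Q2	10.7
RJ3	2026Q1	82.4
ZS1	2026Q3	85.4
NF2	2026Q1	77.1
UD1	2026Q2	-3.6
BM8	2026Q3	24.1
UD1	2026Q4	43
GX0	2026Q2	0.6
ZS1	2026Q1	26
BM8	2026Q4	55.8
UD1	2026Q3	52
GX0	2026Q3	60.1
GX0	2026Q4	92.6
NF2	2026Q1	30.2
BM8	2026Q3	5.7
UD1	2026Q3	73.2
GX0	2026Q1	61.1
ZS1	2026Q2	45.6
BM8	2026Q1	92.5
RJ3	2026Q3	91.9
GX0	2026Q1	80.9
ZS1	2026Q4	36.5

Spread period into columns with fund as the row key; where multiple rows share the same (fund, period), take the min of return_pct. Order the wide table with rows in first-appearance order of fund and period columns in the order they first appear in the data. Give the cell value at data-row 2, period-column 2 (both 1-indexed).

With rows in first-appearance order of fund, row 2 is fund=GX0. period columns in first-appearance order: 2026Q2, 2026Q4, 2026Q1, 2026Q3; column 2 is 2026Q4.
Long rows with fund=GX0, period=2026Q4: min(37.1, 92.6) = 37.1.

37.1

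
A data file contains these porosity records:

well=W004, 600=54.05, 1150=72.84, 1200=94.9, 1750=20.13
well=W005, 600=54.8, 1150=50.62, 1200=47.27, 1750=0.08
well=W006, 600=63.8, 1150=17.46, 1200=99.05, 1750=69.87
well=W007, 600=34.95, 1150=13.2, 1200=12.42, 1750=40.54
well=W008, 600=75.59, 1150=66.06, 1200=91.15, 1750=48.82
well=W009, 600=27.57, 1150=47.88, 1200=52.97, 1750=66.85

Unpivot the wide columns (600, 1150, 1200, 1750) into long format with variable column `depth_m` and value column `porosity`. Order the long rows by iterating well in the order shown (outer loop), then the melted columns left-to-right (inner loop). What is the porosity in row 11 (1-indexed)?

99.05

24 rows total (6 × 4). Row 11: index ⌊(11-1)/4⌋ = 2 into well → W006; (11-1) mod 4 = 2 into the melted columns → 1200.
So row 11 is (W006, 1200, 99.05); porosity = 99.05.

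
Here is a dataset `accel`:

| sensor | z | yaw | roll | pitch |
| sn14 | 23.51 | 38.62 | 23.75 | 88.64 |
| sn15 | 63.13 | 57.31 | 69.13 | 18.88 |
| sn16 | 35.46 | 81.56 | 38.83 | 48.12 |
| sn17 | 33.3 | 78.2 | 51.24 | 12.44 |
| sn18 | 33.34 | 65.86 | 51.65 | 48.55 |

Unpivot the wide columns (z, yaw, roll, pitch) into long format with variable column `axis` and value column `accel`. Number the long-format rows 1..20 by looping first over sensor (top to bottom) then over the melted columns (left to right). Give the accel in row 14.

20 rows total (5 × 4). Row 14: index ⌊(14-1)/4⌋ = 3 into sensor → sn17; (14-1) mod 4 = 1 into the melted columns → yaw.
So row 14 is (sn17, yaw, 78.2); accel = 78.2.

78.2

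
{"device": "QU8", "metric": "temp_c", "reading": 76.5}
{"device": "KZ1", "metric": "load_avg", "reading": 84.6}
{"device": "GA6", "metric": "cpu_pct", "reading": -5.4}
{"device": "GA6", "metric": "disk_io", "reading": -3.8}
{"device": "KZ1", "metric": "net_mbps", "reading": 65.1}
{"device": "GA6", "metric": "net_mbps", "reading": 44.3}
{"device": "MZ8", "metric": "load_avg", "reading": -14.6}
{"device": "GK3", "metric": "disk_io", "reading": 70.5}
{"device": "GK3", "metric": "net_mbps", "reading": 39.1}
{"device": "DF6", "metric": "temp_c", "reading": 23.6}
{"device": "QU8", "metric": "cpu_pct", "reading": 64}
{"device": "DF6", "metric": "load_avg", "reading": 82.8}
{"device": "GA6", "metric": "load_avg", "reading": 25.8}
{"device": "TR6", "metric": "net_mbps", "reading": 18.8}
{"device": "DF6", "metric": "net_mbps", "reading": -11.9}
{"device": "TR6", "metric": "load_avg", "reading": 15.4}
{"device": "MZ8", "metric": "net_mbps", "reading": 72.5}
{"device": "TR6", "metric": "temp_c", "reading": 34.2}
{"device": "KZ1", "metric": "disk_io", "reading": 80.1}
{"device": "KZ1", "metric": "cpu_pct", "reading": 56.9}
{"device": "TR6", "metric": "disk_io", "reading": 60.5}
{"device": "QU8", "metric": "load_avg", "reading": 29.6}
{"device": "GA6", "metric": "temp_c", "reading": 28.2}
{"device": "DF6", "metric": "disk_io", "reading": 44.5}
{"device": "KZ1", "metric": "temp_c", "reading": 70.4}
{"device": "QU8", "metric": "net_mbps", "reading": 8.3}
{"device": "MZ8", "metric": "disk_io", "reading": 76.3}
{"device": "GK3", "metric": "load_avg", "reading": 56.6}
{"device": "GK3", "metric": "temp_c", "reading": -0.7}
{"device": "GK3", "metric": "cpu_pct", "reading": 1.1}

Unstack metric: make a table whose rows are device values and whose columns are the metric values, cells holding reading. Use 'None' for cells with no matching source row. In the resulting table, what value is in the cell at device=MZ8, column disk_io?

76.3

The long row with device=MZ8, metric=disk_io has reading=76.3.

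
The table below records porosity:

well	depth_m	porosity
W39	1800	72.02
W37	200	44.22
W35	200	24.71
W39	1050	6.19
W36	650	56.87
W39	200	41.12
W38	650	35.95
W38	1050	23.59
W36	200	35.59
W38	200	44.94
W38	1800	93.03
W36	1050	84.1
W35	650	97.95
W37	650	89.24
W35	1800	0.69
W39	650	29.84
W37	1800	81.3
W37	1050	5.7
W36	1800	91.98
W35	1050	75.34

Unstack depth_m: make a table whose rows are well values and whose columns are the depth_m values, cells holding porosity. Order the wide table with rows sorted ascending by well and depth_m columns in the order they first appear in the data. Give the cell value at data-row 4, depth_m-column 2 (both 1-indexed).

With rows sorted ascending by well, row 4 is well=W38. depth_m columns in first-appearance order: 1800, 200, 1050, 650; column 2 is 200.
Long rows with well=W38, depth_m=200: porosity = 44.94.

44.94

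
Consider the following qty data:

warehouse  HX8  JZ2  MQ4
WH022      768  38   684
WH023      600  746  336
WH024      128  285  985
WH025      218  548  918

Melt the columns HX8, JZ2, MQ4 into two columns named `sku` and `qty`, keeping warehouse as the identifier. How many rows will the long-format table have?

4 warehouse values × 3 melted columns = 12 rows.

12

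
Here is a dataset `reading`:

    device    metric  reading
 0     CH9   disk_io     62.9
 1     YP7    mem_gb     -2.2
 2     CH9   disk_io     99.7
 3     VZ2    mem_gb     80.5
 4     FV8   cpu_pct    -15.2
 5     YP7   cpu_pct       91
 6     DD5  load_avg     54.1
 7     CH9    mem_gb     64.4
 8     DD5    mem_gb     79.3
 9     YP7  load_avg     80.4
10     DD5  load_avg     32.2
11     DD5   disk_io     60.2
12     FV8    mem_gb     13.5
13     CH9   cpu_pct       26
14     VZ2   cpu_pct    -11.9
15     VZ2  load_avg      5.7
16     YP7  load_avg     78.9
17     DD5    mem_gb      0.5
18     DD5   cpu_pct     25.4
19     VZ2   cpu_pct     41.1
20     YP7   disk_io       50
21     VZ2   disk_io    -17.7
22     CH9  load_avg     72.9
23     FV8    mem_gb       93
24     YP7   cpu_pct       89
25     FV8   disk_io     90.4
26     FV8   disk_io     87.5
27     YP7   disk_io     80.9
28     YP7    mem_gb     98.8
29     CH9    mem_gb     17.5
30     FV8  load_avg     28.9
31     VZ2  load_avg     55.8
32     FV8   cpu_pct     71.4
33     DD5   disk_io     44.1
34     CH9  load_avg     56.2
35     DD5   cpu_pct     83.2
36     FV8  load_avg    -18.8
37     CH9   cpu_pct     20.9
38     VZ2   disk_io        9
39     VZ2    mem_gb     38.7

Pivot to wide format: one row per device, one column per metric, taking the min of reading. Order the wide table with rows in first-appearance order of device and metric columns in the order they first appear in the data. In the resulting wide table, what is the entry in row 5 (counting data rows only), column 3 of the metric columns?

25.4

With rows in first-appearance order of device, row 5 is device=DD5. metric columns in first-appearance order: disk_io, mem_gb, cpu_pct, load_avg; column 3 is cpu_pct.
Long rows with device=DD5, metric=cpu_pct: min(25.4, 83.2) = 25.4.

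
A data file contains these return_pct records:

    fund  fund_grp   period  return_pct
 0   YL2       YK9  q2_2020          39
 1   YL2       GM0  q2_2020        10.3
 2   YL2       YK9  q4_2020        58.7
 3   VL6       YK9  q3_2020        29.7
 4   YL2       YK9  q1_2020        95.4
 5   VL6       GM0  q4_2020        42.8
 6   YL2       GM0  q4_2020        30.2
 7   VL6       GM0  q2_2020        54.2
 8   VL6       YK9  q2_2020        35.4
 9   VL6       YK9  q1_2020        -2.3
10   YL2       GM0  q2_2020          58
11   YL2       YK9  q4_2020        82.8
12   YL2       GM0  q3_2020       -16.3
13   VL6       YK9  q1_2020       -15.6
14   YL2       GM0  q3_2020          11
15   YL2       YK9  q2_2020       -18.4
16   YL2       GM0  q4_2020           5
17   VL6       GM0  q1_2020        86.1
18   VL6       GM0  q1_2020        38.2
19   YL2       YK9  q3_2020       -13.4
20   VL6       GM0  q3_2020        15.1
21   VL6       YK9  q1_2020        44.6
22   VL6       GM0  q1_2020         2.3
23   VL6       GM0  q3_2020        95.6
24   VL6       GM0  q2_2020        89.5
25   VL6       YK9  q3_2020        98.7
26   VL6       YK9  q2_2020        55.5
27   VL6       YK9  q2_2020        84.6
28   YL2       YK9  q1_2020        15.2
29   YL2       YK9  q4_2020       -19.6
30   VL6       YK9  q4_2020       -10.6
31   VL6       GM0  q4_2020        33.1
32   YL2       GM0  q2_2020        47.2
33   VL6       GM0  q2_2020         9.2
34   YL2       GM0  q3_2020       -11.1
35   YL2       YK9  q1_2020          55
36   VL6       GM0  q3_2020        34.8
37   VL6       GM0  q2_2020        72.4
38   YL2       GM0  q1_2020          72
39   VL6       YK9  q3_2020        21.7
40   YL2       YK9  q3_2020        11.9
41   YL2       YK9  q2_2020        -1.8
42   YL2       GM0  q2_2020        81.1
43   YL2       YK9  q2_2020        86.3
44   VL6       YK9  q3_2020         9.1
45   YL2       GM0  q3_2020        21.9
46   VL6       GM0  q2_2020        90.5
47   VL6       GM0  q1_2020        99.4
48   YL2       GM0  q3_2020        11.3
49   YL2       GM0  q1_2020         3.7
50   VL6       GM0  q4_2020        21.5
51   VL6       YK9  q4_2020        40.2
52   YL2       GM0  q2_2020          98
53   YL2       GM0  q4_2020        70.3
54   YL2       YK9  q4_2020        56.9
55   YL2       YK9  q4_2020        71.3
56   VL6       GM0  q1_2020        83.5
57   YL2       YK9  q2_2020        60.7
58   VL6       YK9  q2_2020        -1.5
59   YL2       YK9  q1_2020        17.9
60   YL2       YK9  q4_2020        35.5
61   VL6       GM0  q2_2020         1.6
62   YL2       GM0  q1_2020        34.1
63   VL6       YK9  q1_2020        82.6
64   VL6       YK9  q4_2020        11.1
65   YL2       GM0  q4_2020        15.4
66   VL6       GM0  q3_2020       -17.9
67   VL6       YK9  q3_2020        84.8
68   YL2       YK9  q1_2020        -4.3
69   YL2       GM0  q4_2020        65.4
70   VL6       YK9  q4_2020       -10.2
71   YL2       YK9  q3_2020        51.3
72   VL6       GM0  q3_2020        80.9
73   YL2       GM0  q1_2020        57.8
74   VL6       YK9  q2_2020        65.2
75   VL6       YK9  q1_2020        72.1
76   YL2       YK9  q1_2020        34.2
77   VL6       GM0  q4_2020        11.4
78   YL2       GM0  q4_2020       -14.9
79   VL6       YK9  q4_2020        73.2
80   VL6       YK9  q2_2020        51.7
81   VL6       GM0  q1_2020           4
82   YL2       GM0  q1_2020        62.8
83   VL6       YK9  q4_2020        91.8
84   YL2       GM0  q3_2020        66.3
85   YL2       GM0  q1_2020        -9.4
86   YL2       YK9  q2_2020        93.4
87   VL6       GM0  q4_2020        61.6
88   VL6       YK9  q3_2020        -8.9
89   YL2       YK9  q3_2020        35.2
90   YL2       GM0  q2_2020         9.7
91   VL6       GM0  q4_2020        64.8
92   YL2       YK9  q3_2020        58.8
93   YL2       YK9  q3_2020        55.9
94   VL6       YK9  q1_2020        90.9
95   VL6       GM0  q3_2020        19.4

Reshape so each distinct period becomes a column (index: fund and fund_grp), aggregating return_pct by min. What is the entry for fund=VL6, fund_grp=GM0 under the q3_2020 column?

Rows with fund=VL6, fund_grp=GM0 and period=q3_2020: return_pct values are 15.1, 95.6, 34.8, -17.9, 80.9, 19.4.
min(15.1, 95.6, 34.8, -17.9, 80.9, 19.4) = -17.9.

-17.9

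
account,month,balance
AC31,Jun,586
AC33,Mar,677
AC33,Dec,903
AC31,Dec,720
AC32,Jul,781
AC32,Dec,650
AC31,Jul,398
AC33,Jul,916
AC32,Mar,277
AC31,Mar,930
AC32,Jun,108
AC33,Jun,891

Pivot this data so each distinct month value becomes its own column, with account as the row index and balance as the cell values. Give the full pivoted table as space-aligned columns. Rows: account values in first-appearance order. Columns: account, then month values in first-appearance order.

account  Jun  Mar  Dec  Jul
AC31     586  930  720  398
AC33     891  677  903  916
AC32     108  277  650  781

Columns: account plus the 4 distinct month values (Jun, Mar, Dec, Jul).
For example, row AC31 column Jun takes balance=586 from the long row (AC31, Jun).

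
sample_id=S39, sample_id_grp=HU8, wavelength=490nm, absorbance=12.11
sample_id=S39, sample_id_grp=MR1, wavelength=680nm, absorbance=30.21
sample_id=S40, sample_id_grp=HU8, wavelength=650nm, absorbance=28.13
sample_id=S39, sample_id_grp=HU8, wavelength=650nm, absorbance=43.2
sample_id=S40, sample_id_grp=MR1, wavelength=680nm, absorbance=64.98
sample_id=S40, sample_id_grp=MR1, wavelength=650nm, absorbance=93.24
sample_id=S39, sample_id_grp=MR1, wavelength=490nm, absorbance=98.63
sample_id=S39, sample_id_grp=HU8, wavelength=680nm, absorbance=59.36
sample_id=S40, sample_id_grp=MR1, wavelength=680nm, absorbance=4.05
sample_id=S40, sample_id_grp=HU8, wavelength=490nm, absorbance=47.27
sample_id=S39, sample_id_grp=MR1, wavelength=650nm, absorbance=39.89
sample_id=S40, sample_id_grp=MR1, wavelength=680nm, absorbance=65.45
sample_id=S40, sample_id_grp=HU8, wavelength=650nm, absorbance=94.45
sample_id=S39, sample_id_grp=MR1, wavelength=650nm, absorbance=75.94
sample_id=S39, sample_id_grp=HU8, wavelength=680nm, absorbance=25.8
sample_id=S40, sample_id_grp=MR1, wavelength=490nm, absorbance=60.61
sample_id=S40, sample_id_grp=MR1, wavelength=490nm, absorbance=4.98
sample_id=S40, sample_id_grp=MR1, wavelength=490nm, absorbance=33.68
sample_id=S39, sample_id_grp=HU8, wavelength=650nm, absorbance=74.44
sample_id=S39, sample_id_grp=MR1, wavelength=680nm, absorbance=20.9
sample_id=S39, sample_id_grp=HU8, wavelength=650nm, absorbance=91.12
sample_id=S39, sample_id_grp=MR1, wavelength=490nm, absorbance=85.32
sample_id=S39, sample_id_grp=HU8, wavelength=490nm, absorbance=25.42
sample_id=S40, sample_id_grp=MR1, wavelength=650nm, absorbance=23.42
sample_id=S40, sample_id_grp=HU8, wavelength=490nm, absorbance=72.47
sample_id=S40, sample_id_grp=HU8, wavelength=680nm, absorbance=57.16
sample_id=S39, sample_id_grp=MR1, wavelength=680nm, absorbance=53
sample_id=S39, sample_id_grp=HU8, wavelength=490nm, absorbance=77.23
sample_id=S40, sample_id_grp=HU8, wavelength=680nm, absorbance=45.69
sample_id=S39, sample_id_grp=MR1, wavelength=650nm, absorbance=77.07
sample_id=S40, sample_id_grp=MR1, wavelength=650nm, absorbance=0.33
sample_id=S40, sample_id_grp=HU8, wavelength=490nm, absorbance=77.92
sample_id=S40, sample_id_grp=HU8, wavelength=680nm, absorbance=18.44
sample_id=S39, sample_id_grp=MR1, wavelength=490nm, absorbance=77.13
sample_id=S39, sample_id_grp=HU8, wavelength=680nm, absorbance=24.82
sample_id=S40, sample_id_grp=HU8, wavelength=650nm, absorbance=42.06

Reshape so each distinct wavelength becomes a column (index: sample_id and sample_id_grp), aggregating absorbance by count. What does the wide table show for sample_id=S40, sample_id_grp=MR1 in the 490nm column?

Rows with sample_id=S40, sample_id_grp=MR1 and wavelength=490nm: absorbance values are 60.61, 4.98, 33.68.
3 rows match — count = 3.

3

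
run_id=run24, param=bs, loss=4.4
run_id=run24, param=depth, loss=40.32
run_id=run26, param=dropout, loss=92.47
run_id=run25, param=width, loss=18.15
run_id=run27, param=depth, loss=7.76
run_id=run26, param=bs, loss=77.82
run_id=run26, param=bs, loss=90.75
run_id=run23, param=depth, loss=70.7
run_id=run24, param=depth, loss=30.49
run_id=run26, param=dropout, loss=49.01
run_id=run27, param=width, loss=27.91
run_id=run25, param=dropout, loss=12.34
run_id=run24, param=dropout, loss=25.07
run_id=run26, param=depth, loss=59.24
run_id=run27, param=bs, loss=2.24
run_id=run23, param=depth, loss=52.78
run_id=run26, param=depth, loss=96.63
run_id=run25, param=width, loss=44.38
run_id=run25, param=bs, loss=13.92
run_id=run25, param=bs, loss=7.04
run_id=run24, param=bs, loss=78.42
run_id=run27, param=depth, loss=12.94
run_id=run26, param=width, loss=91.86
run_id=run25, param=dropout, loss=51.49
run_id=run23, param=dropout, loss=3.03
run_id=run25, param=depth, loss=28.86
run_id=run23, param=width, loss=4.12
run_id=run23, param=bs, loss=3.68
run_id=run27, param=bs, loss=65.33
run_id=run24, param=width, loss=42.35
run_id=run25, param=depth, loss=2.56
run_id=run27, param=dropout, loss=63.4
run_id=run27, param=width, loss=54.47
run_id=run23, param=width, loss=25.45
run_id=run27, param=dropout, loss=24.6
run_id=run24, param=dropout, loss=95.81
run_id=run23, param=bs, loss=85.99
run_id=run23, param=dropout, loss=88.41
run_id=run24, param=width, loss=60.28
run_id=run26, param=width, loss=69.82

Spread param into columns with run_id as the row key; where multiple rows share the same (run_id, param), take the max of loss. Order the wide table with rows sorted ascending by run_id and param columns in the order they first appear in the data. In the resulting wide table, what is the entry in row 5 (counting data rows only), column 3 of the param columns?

With rows sorted ascending by run_id, row 5 is run_id=run27. param columns in first-appearance order: bs, depth, dropout, width; column 3 is dropout.
Long rows with run_id=run27, param=dropout: max(63.4, 24.6) = 63.4.

63.4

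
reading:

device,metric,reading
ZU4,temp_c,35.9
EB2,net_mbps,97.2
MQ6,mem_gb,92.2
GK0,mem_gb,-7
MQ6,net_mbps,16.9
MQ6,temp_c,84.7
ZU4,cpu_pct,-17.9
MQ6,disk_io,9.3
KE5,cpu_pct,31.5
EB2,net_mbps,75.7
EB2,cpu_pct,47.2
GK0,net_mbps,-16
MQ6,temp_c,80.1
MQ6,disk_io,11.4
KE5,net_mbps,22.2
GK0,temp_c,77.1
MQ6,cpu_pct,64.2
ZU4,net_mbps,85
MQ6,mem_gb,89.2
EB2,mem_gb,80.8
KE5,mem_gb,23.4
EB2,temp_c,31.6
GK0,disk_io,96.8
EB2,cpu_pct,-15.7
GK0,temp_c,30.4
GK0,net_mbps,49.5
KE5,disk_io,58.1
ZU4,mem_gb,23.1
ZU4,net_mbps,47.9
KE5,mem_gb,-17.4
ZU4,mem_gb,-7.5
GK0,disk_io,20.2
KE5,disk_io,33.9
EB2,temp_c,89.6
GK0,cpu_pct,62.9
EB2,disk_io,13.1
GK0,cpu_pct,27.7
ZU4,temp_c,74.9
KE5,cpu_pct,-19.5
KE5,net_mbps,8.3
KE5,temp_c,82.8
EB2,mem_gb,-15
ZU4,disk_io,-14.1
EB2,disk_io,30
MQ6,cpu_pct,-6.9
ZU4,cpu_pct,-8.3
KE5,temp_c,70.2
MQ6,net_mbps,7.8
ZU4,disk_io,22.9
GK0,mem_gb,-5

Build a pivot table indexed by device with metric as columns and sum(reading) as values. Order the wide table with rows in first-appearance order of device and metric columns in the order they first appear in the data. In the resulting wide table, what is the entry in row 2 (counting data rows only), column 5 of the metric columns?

43.1

With rows in first-appearance order of device, row 2 is device=EB2. metric columns in first-appearance order: temp_c, net_mbps, mem_gb, cpu_pct, disk_io; column 5 is disk_io.
Long rows with device=EB2, metric=disk_io: 13.1 + 30 = 43.1.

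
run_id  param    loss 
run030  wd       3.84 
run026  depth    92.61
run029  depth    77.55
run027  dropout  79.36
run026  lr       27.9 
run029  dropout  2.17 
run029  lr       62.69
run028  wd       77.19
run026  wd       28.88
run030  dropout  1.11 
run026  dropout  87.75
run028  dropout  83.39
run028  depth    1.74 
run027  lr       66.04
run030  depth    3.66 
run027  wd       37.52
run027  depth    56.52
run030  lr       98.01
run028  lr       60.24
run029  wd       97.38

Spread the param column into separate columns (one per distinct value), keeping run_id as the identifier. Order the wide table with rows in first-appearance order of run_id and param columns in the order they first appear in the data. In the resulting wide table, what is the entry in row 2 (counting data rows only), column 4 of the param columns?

27.9

With rows in first-appearance order of run_id, row 2 is run_id=run026. param columns in first-appearance order: wd, depth, dropout, lr; column 4 is lr.
Long rows with run_id=run026, param=lr: loss = 27.9.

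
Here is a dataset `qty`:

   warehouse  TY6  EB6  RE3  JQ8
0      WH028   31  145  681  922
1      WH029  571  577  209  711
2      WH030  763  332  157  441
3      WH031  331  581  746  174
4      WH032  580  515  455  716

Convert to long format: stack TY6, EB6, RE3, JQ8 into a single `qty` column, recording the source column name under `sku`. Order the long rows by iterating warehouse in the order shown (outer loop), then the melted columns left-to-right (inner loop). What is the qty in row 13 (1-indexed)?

20 rows total (5 × 4). Row 13: index ⌊(13-1)/4⌋ = 3 into warehouse → WH031; (13-1) mod 4 = 0 into the melted columns → TY6.
So row 13 is (WH031, TY6, 331); qty = 331.

331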